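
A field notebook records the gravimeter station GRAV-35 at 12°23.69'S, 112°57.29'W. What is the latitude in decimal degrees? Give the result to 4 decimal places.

12.3948°S

12° + 23.69′/60 = 12 + 0.39483 = 12.3948°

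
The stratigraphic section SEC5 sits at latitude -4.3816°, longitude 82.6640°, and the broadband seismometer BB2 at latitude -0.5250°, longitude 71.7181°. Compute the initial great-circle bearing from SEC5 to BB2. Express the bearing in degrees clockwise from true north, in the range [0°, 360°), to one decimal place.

Δλ = -10.9459°
y = sin Δλ · cos φ₂ = -0.189874
x = cos φ₁ sin φ₂ − sin φ₁ cos φ₂ cos Δλ = 0.065870
θ = atan2(y, x) = -70.8677° → 289.1323° (mod 360°)

289.1°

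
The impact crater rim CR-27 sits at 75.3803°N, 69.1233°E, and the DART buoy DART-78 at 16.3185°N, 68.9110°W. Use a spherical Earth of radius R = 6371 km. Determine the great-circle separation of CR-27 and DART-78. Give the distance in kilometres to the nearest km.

Δφ = -59.0618°,  Δλ = -138.0343°
a = sin²(Δφ/2) + cos φ₁ cos φ₂ sin²(Δλ/2) = 0.454116
c = 2·arcsin(√a) = 1.478900 rad = 84.7347°
d = R·c = 6371 × 1.478900 = 9422.1 km

9422 km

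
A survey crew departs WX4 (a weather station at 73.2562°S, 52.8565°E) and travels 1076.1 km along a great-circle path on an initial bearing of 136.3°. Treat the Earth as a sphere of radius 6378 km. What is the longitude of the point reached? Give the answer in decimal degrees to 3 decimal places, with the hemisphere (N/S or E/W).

δ = d/R = 1076.1/6378 = 0.168721 rad
φ₂ = arcsin(sin φ₁ cos δ + cos φ₁ sin δ cos θ)
   = arcsin(-0.95760·0.98580 + 0.28809·0.16792·-0.72297) = -78.23156°
λ₂ = λ₁ + atan2(sin θ sin δ cos φ₁, cos δ − sin φ₁ sin φ₂) = 87.52417°

87.524°E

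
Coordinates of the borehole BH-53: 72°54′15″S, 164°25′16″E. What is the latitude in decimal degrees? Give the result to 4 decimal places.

72.9042°S

72° + 54′/60 + 15″/3600 = 72 + 0.90000 + 0.00417 = 72.9042°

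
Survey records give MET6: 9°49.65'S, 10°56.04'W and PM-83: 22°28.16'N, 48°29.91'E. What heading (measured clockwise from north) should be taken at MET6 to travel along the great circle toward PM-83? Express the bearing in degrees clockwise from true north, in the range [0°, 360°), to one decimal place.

MET6: φ = -9.82750°, λ = -10.93400°
PM-83: φ = +22.46933°, λ = +48.49850°
Δλ = 59.4325°
y = sin Δλ · cos φ₂ = 0.795665
x = cos φ₁ sin φ₂ − sin φ₁ cos φ₂ cos Δλ = 0.456792
θ = atan2(y, x) = 60.1398° → 60.1398° (mod 360°)

60.1°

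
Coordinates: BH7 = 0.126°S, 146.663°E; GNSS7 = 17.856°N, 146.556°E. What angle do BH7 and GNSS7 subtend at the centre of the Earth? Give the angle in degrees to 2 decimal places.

Δφ = 17.9820°,  Δλ = -0.1070°
a = sin²(Δφ/2) + cos φ₁ cos φ₂ sin²(Δλ/2) = 0.024424
c = 2·arcsin(√a) = 0.313850 rad = 17.9823°

17.98°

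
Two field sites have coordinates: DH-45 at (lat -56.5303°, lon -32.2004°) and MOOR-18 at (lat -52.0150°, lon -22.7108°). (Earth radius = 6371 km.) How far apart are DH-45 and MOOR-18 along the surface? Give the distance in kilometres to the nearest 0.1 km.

Δφ = 4.5153°,  Δλ = 9.4896°
a = sin²(Δφ/2) + cos φ₁ cos φ₂ sin²(Δλ/2) = 0.003874
c = 2·arcsin(√a) = 0.124567 rad = 7.1372°
d = R·c = 6371 × 0.124567 = 793.6 km

793.6 km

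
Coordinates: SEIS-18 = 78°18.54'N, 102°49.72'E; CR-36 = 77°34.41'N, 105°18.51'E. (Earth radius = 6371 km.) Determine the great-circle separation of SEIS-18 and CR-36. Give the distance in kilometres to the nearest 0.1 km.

SEIS-18: φ = +78.30900°, λ = +102.82867°
CR-36: φ = +77.57350°, λ = +105.30850°
Δφ = -0.7355°,  Δλ = 2.4798°
a = sin²(Δφ/2) + cos φ₁ cos φ₂ sin²(Δλ/2) = 0.000062
c = 2·arcsin(√a) = 0.015699 rad = 0.8995°
d = R·c = 6371 × 0.015699 = 100.0 km

100.0 km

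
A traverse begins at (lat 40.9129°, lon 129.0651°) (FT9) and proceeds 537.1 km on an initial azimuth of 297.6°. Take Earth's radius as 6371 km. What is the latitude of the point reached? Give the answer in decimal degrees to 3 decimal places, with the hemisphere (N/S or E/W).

δ = d/R = 537.1/6371 = 0.084304 rad
φ₂ = arcsin(sin φ₁ cos δ + cos φ₁ sin δ cos θ)
   = arcsin(0.65491·0.99645 + 0.75571·0.08420·0.46330) = 43.00532°
λ₂ = λ₁ + atan2(sin θ sin δ cos φ₁, cos δ − sin φ₁ sin φ₂) = 123.20836°

43.005°N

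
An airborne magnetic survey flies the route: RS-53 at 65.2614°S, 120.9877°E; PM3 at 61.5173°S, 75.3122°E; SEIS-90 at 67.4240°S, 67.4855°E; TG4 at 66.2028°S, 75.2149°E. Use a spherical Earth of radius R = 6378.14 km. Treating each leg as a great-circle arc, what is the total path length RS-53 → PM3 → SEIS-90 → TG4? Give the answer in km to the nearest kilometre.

RS-53→PM3: c = 0.354732 rad, d = 2262.53 km
PM3→SEIS-90: c = 0.118515 rad, d = 755.91 km
SEIS-90→TG4: c = 0.057184 rad, d = 364.73 km
Total = 2262.53 + 755.91 + 364.73 = 3383.17 km

3383 km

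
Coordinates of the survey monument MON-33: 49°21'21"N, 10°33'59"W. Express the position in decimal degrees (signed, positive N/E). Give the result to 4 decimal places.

lat: 49.3558° N → +49.3558°
lon: 10.5664° W → -10.5664°

+49.3558°, -10.5664°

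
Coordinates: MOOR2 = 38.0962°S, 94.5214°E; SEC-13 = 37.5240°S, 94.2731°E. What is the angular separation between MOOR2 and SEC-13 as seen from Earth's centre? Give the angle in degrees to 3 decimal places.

0.605°

Δφ = 0.5722°,  Δλ = -0.2483°
a = sin²(Δφ/2) + cos φ₁ cos φ₂ sin²(Δλ/2) = 0.000028
c = 2·arcsin(√a) = 0.010557 rad = 0.6049°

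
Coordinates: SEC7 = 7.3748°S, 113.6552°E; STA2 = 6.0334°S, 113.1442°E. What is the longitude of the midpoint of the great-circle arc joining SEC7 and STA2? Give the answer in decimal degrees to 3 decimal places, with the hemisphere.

Bx = cos φ₂ cos Δλ = 0.994421,  By = cos φ₂ sin Δλ = -0.008869
φₘ = atan2(sin φ₁ + sin φ₂, √((cos φ₁ + Bx)² + By²)) = -6.70417°
λₘ = λ₁ + atan2(By, cos φ₁ + Bx) = 113.39935°

113.399°E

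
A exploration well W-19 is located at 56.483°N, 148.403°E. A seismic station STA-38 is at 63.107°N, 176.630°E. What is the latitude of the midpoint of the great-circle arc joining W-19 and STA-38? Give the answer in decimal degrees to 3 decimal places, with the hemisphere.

60.545°N

Bx = cos φ₂ cos Δλ = 0.398535,  By = cos φ₂ sin Δλ = 0.213935
φₘ = atan2(sin φ₁ + sin φ₂, √((cos φ₁ + Bx)² + By²)) = 60.54505°
λₘ = λ₁ + atan2(By, cos φ₁ + Bx) = 161.08469°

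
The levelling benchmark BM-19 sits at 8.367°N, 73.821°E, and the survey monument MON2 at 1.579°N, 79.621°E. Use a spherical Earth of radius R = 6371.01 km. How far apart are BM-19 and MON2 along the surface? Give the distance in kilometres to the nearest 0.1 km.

Δφ = -6.7880°,  Δλ = 5.8000°
a = sin²(Δφ/2) + cos φ₁ cos φ₂ sin²(Δλ/2) = 0.006036
c = 2·arcsin(√a) = 0.155544 rad = 8.9120°
d = R·c = 6371.01 × 0.155544 = 991.0 km

991.0 km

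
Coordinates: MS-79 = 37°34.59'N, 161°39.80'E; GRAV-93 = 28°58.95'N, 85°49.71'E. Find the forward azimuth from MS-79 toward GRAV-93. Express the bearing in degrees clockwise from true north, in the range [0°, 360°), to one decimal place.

286.6°

MS-79: φ = +37.57650°, λ = +161.66333°
GRAV-93: φ = +28.98250°, λ = +85.82850°
Δλ = -75.8348°
y = sin Δλ · cos φ₂ = -0.848170
x = cos φ₁ sin φ₂ − sin φ₁ cos φ₂ cos Δλ = 0.253474
θ = atan2(y, x) = -73.3613° → 286.6387° (mod 360°)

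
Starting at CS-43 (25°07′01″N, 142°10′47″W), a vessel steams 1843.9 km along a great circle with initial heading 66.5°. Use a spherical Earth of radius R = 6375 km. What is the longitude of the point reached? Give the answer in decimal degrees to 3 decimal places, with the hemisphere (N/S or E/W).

124.479°W

CS-43: φ = +25.11694°, λ = -142.17972°
δ = d/R = 1843.9/6375 = 0.289239 rad
φ₂ = arcsin(sin φ₁ cos δ + cos φ₁ sin δ cos θ)
   = arcsin(0.42447·0.95846 + 0.90544·0.28522·0.39875) = 30.65142°
λ₂ = λ₁ + atan2(sin θ sin δ cos φ₁, cos δ − sin φ₁ sin φ₂) = -124.47890°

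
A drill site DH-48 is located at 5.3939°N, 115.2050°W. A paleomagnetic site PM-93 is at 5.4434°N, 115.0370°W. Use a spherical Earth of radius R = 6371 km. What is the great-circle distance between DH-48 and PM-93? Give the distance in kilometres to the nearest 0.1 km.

Δφ = 0.0495°,  Δλ = 0.1680°
a = sin²(Δφ/2) + cos φ₁ cos φ₂ sin²(Δλ/2) = 0.000002
c = 2·arcsin(√a) = 0.003044 rad = 0.1744°
d = R·c = 6371 × 0.003044 = 19.4 km

19.4 km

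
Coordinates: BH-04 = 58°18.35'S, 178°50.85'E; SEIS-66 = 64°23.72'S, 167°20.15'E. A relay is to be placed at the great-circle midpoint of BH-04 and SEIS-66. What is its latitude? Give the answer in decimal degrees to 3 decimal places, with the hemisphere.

61.471°S

BH-04: φ = -58.30583°, λ = +178.84750°
SEIS-66: φ = -64.39533°, λ = +167.33583°
Bx = cos φ₂ cos Δλ = 0.423466,  By = cos φ₂ sin Δλ = -0.086245
φₘ = atan2(sin φ₁ + sin φ₂, √((cos φ₁ + Bx)² + By²)) = -61.47111°
λₘ = λ₁ + atan2(By, cos φ₁ + Bx) = 173.65393°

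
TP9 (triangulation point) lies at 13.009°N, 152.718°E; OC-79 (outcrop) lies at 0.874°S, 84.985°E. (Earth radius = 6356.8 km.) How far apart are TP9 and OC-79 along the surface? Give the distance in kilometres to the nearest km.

7605 km

Δφ = -13.8830°,  Δλ = -67.7330°
a = sin²(Δφ/2) + cos φ₁ cos φ₂ sin²(Δλ/2) = 0.317139
c = 2·arcsin(√a) = 1.196388 rad = 68.5480°
d = R·c = 6356.8 × 1.196388 = 7605.2 km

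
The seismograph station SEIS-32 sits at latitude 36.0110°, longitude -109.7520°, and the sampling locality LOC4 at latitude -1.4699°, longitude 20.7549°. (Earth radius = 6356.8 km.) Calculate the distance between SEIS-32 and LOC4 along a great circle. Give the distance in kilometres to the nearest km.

Δφ = -37.4809°,  Δλ = 130.5069°
a = sin²(Δφ/2) + cos φ₁ cos φ₂ sin²(Δλ/2) = 0.770162
c = 2·arcsin(√a) = 2.141619 rad = 122.7057°
d = R·c = 6356.8 × 2.141619 = 13613.8 km

13614 km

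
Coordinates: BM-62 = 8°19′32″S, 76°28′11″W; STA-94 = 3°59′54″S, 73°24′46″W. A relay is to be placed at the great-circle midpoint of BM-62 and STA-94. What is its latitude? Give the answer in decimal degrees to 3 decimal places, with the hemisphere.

BM-62: φ = -8.32556°, λ = -76.46972°
STA-94: φ = -3.99833°, λ = -73.41278°
Bx = cos φ₂ cos Δλ = 0.996147,  By = cos φ₂ sin Δλ = 0.053199
φₘ = atan2(sin φ₁ + sin φ₂, √((cos φ₁ + Bx)² + By²)) = -6.16412°
λₘ = λ₁ + atan2(By, cos φ₁ + Bx) = -74.93501°

6.164°S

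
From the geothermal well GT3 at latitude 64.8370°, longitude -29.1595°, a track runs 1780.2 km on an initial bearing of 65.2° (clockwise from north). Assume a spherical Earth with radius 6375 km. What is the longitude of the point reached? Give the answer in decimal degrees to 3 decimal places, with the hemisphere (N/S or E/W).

δ = d/R = 1780.2/6375 = 0.279247 rad
φ₂ = arcsin(sin φ₁ cos δ + cos φ₁ sin δ cos θ)
   = arcsin(0.90510·0.96126 + 0.42519·0.27563·0.41945) = 66.80937°
λ₂ = λ₁ + atan2(sin θ sin δ cos φ₁, cos δ − sin φ₁ sin φ₂) = 10.28965°

10.290°E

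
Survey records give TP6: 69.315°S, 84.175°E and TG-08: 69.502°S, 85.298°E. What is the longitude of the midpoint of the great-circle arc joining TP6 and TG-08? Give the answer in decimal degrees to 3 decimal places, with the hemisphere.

84.734°E

Bx = cos φ₂ cos Δλ = 0.350107,  By = cos φ₂ sin Δλ = 0.006863
φₘ = atan2(sin φ₁ + sin φ₂, √((cos φ₁ + Bx)² + By²)) = -69.40941°
λₘ = λ₁ + atan2(By, cos φ₁ + Bx) = 84.73406°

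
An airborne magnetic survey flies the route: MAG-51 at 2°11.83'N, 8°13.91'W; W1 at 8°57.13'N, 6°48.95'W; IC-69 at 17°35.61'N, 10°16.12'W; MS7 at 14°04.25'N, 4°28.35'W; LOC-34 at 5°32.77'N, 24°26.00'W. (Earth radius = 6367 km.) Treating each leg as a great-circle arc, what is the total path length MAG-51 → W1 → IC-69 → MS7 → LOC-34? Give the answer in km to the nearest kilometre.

MAG-51: φ = +2.19717°, λ = -8.23183°
W1: φ = +8.95217°, λ = -6.81583°
IC-69: φ = +17.59350°, λ = -10.26867°
MS7: φ = +14.07083°, λ = -4.47250°
LOC-34: φ = +5.54617°, λ = -24.43333°
MAG-51→W1: c = 0.120433 rad, d = 766.79 km
W1→IC-69: c = 0.161800 rad, d = 1030.18 km
IC-69→MS7: c = 0.115099 rad, d = 732.84 km
MS7→LOC-34: c = 0.373781 rad, d = 2379.86 km
Total = 766.79 + 1030.18 + 732.84 + 2379.86 = 4909.67 km

4910 km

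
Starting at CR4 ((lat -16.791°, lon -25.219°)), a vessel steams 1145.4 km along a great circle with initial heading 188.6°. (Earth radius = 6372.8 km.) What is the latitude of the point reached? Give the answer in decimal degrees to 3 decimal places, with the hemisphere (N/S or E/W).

26.965°S

δ = d/R = 1145.4/6372.8 = 0.179733 rad
φ₂ = arcsin(sin φ₁ cos δ + cos φ₁ sin δ cos θ)
   = arcsin(-0.28888·0.98389 + 0.95736·0.17877·-0.98876) = -26.96515°
λ₂ = λ₁ + atan2(sin θ sin δ cos φ₁, cos δ − sin φ₁ sin φ₂) = -26.93771°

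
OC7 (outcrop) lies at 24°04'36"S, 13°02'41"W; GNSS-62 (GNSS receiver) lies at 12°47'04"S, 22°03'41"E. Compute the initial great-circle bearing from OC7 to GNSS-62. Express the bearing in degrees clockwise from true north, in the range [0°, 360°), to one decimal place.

OC7: φ = -24.07667°, λ = -13.04472°
GNSS-62: φ = -12.78444°, λ = +22.06139°
Δλ = 35.1061°
y = sin Δλ · cos φ₂ = 0.560836
x = cos φ₁ sin φ₂ − sin φ₁ cos φ₂ cos Δλ = 0.123440
θ = atan2(y, x) = 77.5871° → 77.5871° (mod 360°)

77.6°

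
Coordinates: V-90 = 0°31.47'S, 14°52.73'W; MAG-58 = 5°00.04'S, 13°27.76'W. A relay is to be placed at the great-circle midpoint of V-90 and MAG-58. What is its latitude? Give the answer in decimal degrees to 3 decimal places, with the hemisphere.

2.763°S

V-90: φ = -0.52450°, λ = -14.87883°
MAG-58: φ = -5.00067°, λ = -13.46267°
Bx = cos φ₂ cos Δλ = 0.995889,  By = cos φ₂ sin Δλ = 0.024620
φₘ = atan2(sin φ₁ + sin φ₂, √((cos φ₁ + Bx)² + By²)) = -2.76279°
λₘ = λ₁ + atan2(By, cos φ₁ + Bx) = -14.17209°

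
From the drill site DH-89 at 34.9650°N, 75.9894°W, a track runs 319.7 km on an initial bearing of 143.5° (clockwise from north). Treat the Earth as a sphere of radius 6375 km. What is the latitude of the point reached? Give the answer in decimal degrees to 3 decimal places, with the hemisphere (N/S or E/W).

δ = d/R = 319.7/6375 = 0.050149 rad
φ₂ = arcsin(sin φ₁ cos δ + cos φ₁ sin δ cos θ)
   = arcsin(0.57308·0.99874 + 0.81950·0.05013·-0.80386) = 32.63825°
λ₂ = λ₁ + atan2(sin θ sin δ cos φ₁, cos δ − sin φ₁ sin φ₂) = -73.96022°

32.638°N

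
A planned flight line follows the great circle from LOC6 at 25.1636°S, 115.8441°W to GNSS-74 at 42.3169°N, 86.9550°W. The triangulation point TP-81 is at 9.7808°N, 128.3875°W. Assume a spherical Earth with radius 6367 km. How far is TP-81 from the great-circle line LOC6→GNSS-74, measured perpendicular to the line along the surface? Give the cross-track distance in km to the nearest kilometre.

2684 km

δ₁₃ = central angle LOC6→TP-81 = 0.646131 rad  (haversine)
θ₁₃ = bearing LOC6→TP-81 = 339.178°,  θ₁₂ = bearing LOC6→GNSS-74 = 21.990°
dₓₜ = R·arcsin(sin δ₁₃ · sin(θ₁₃ − θ₁₂)) = 6367·arcsin(0.60210·sin(317.188°)) = -2684.057 km
|dₓₜ| = 2684.057 km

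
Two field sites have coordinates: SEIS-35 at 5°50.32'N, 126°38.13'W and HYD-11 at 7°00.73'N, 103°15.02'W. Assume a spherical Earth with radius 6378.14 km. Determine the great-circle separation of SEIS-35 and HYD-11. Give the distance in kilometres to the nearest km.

2590 km

SEIS-35: φ = +5.83867°, λ = -126.63550°
HYD-11: φ = +7.01217°, λ = -103.25033°
Δφ = 1.1735°,  Δλ = 23.3852°
a = sin²(Δφ/2) + cos φ₁ cos φ₂ sin²(Δλ/2) = 0.040657
c = 2·arcsin(√a) = 0.406058 rad = 23.2654°
d = R·c = 6378.14 × 0.406058 = 2589.9 km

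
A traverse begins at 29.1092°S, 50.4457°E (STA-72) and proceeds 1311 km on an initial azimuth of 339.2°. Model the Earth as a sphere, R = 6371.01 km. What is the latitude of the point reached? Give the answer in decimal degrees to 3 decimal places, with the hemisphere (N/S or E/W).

18.019°S

δ = d/R = 1311/6371.01 = 0.205776 rad
φ₂ = arcsin(sin φ₁ cos δ + cos φ₁ sin δ cos θ)
   = arcsin(-0.48648·0.97890 + 0.87369·0.20433·0.93483) = -18.01875°
λ₂ = λ₁ + atan2(sin θ sin δ cos φ₁, cos δ − sin φ₁ sin φ₂) = 46.06978°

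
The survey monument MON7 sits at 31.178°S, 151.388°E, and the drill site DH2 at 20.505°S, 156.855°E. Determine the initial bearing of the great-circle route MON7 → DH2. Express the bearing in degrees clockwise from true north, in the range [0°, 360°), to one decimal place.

26.0°

Δλ = 5.4670°
y = sin Δλ · cos φ₂ = 0.089236
x = cos φ₁ sin φ₂ − sin φ₁ cos φ₂ cos Δλ = 0.182998
θ = atan2(y, x) = 25.9955° → 25.9955° (mod 360°)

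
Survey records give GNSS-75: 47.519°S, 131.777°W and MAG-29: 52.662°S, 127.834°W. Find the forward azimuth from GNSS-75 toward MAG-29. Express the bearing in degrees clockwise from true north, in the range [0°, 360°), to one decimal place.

Δλ = 3.9430°
y = sin Δλ · cos φ₂ = 0.041706
x = cos φ₁ sin φ₂ − sin φ₁ cos φ₂ cos Δλ = -0.090701
θ = atan2(y, x) = 155.3058° → 155.3058° (mod 360°)

155.3°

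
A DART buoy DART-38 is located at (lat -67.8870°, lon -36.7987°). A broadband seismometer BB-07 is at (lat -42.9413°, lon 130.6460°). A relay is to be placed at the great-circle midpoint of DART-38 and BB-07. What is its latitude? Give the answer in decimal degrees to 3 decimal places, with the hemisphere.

Bx = cos φ₂ cos Δλ = -0.714546,  By = cos φ₂ sin Δλ = 0.159135
φₘ = atan2(sin φ₁ + sin φ₂, √((cos φ₁ + Bx)² + By²)) = -76.91463°
λₘ = λ₁ + atan2(By, cos φ₁ + Bx) = 117.99693°

76.915°S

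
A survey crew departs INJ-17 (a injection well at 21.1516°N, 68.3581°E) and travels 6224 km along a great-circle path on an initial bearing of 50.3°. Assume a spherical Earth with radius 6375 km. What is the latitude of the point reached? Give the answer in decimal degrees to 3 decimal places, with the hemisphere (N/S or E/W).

44.077°N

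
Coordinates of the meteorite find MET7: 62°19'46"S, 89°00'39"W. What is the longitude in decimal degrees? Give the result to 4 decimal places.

89° + 0′/60 + 39″/3600 = 89 + 0.00000 + 0.01083 = 89.0108°

89.0108°W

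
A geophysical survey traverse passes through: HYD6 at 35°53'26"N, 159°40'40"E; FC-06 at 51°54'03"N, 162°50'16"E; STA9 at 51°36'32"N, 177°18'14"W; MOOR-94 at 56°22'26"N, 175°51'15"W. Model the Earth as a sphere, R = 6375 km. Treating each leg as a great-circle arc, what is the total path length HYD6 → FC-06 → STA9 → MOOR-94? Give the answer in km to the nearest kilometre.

3701 km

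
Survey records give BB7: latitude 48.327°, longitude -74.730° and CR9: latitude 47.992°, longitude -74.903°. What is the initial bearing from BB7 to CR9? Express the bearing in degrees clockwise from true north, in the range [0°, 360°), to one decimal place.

Δλ = -0.1730°
y = sin Δλ · cos φ₂ = -0.002021
x = cos φ₁ sin φ₂ − sin φ₁ cos φ₂ cos Δλ = -0.005845
θ = atan2(y, x) = -160.9276° → 199.0724° (mod 360°)

199.1°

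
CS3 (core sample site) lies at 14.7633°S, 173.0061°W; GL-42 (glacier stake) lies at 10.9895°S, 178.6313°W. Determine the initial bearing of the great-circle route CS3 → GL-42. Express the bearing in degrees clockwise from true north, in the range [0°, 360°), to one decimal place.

303.9°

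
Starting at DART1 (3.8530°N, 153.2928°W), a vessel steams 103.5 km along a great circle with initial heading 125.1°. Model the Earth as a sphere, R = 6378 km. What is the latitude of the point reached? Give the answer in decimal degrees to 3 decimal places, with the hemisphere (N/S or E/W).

3.318°N

δ = d/R = 103.5/6378 = 0.016228 rad
φ₂ = arcsin(sin φ₁ cos δ + cos φ₁ sin δ cos θ)
   = arcsin(0.06720·0.99987 + 0.99774·0.01623·-0.57501) = 3.31805°
λ₂ = λ₁ + atan2(sin θ sin δ cos φ₁, cos δ − sin φ₁ sin φ₂) = -152.53084°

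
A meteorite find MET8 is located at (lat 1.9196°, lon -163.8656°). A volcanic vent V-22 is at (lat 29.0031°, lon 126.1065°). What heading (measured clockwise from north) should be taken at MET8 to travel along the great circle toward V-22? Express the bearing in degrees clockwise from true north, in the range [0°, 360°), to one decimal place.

300.0°

Δλ = -70.0279°
y = sin Δλ · cos φ₂ = -0.821995
x = cos φ₁ sin φ₂ − sin φ₁ cos φ₂ cos Δλ = 0.474578
θ = atan2(y, x) = -60.0000° → 300.0000° (mod 360°)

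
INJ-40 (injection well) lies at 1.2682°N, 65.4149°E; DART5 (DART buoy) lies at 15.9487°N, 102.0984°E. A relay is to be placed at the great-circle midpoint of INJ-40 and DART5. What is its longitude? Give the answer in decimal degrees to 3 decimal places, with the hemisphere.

83.386°E

Bx = cos φ₂ cos Δλ = 0.771079,  By = cos φ₂ sin Δλ = 0.574399
φₘ = atan2(sin φ₁ + sin φ₂, √((cos φ₁ + Bx)² + By²)) = 9.06156°
λₘ = λ₁ + atan2(By, cos φ₁ + Bx) = 83.38623°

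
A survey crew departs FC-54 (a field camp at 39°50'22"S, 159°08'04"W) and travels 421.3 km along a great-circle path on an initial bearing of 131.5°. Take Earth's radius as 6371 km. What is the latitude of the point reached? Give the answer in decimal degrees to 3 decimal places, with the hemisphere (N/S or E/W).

FC-54: φ = -39.83944°, λ = -159.13444°
δ = d/R = 421.3/6371 = 0.066128 rad
φ₂ = arcsin(sin φ₁ cos δ + cos φ₁ sin δ cos θ)
   = arcsin(-0.64064·0.99781 + 0.76784·0.06608·-0.66262) = -42.28809°
λ₂ = λ₁ + atan2(sin θ sin δ cos φ₁, cos δ − sin φ₁ sin φ₂) = -155.29849°

42.288°S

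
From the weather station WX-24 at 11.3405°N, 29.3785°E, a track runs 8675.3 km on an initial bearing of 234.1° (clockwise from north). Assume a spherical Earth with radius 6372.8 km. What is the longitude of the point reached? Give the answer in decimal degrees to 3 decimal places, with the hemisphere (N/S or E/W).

38.835°W

δ = d/R = 8675.3/6372.8 = 1.361301 rad
φ₂ = arcsin(sin φ₁ cos δ + cos φ₁ sin δ cos θ)
   = arcsin(0.19664·0.20797 + 0.98048·0.97814·-0.58637) = -31.43021°
λ₂ = λ₁ + atan2(sin θ sin δ cos φ₁, cos δ − sin φ₁ sin φ₂) = -38.83529°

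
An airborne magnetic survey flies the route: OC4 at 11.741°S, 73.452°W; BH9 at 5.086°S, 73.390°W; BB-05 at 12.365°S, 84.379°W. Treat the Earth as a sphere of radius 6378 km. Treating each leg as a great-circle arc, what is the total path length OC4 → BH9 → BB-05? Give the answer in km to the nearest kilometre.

OC4→BH9: c = 0.116157 rad, d = 740.85 km
BH9→BB-05: c = 0.228088 rad, d = 1454.74 km
Total = 740.85 + 1454.74 = 2195.59 km

2196 km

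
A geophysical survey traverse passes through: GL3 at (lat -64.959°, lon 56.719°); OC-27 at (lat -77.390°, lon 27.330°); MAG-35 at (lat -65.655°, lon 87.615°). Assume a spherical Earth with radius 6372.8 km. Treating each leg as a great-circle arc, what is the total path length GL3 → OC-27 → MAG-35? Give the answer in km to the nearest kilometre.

GL3→OC-27: c = 0.266630 rad, d = 1699.18 km
OC-27→MAG-35: c = 0.366150 rad, d = 2333.40 km
Total = 1699.18 + 2333.40 = 4032.58 km

4033 km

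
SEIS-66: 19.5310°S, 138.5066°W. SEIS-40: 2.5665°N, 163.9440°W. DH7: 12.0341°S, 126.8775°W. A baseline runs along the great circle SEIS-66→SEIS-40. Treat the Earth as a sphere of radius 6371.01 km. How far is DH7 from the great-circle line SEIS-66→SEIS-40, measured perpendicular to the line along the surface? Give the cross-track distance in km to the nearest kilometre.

δ₁₃ = central angle SEIS-66→DH7 = 0.234928 rad  (haversine)
θ₁₃ = bearing SEIS-66→DH7 = 57.881°,  θ₁₂ = bearing SEIS-66→SEIS-40 = 308.703°
dₓₜ = R·arcsin(sin δ₁₃ · sin(θ₁₃ − θ₁₂)) = 6371.01·arcsin(0.23277·sin(-250.822°)) = 1412.232 km
|dₓₜ| = 1412.232 km

1412 km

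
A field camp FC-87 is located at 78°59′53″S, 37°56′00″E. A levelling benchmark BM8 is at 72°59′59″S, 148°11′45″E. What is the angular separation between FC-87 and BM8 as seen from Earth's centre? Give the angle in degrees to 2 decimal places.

FC-87: φ = -78.99806°, λ = +37.93333°
BM8: φ = -72.99972°, λ = +148.19583°
Δφ = 5.9983°,  Δλ = 110.2625°
a = sin²(Δφ/2) + cos φ₁ cos φ₂ sin²(Δλ/2) = 0.040298
c = 2·arcsin(√a) = 0.404236 rad = 23.1610°

23.16°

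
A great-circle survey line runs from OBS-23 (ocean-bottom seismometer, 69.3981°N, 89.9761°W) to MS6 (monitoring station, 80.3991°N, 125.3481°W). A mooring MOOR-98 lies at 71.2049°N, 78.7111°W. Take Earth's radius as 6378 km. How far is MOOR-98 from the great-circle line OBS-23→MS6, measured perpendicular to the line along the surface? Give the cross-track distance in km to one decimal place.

δ₁₃ = central angle OBS-23→MOOR-98 = 0.073246 rad  (haversine)
θ₁₃ = bearing OBS-23→MOOR-98 = 59.320°,  θ₁₂ = bearing OBS-23→MS6 = 336.271°
dₓₜ = R·arcsin(sin δ₁₃ · sin(θ₁₃ − θ₁₂)) = 6378·arcsin(0.07318·sin(-276.951°)) = 463.725 km
|dₓₜ| = 463.725 km

463.7 km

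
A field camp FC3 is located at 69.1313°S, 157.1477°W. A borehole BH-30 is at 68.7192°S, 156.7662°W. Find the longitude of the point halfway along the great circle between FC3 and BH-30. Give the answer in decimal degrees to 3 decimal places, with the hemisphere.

156.955°W

Bx = cos φ₂ cos Δλ = 0.362931,  By = cos φ₂ sin Δλ = 0.002417
φₘ = atan2(sin φ₁ + sin φ₂, √((cos φ₁ + Bx)² + By²)) = -68.92536°
λₘ = λ₁ + atan2(By, cos φ₁ + Bx) = -156.95517°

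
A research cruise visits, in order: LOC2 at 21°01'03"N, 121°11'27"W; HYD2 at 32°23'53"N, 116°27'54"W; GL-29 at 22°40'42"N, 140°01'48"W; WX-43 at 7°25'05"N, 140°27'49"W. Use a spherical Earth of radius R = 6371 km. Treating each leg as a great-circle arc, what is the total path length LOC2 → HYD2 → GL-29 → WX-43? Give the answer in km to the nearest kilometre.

5601 km

LOC2: φ = +21.01750°, λ = -121.19083°
HYD2: φ = +32.39806°, λ = -116.46500°
GL-29: φ = +22.67833°, λ = -140.03000°
WX-43: φ = +7.41806°, λ = -140.46361°
LOC2→HYD2: c = 0.211778 rad, d = 1349.24 km
HYD2→GL-29: c = 0.400985 rad, d = 2554.68 km
GL-29→WX-43: c = 0.266442 rad, d = 1697.50 km
Total = 1349.24 + 2554.68 + 1697.50 = 5601.41 km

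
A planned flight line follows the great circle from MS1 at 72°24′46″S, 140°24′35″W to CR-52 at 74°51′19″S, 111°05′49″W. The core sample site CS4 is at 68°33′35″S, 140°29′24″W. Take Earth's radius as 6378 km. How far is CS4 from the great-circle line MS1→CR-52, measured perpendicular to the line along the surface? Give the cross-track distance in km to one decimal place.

368.9 km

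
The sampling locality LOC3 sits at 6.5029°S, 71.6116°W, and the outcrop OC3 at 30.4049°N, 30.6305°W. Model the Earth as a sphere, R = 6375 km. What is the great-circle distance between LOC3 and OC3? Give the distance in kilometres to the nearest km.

5994 km

Δφ = 36.9078°,  Δλ = 40.9811°
a = sin²(Δφ/2) + cos φ₁ cos φ₂ sin²(Δλ/2) = 0.205203
c = 2·arcsin(√a) = 0.940241 rad = 53.8718°
d = R·c = 6375 × 0.940241 = 5994.0 km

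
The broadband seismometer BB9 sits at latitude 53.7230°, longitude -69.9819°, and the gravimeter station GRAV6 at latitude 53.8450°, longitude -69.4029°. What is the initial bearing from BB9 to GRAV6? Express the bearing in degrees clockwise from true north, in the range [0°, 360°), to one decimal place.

Δλ = 0.5790°
y = sin Δλ · cos φ₂ = 0.005962
x = cos φ₁ sin φ₂ − sin φ₁ cos φ₂ cos Δλ = 0.002154
θ = atan2(y, x) = 70.1388° → 70.1388° (mod 360°)

70.1°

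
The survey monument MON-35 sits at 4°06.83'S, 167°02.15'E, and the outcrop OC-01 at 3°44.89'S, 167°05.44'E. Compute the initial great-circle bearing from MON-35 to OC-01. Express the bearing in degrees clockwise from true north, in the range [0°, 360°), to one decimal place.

MON-35: φ = -4.11383°, λ = +167.03583°
OC-01: φ = -3.74817°, λ = +167.09067°
Δλ = 0.0548°
y = sin Δλ · cos φ₂ = 0.000955
x = cos φ₁ sin φ₂ − sin φ₁ cos φ₂ cos Δλ = 0.006382
θ = atan2(y, x) = 8.5103° → 8.5103° (mod 360°)

8.5°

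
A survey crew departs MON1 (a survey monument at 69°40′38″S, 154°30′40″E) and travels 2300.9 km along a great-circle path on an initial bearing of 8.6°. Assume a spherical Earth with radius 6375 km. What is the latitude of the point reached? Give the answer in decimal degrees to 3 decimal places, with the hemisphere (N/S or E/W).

MON1: φ = -69.67722°, λ = +154.51111°
δ = d/R = 2300.9/6375 = 0.360925 rad
φ₂ = arcsin(sin φ₁ cos δ + cos φ₁ sin δ cos θ)
   = arcsin(-0.93775·0.93557 + 0.34731·0.35314·0.98876) = -49.11829°
λ₂ = λ₁ + atan2(sin θ sin δ cos φ₁, cos δ − sin φ₁ sin φ₂) = 159.13893°

49.118°S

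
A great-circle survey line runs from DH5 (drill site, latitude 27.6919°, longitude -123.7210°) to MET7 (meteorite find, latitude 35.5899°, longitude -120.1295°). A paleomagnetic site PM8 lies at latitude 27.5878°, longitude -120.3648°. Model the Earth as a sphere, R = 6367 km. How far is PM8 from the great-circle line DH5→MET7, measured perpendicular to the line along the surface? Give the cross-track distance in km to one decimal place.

312.5 km

δ₁₃ = central angle DH5→PM8 = 0.051922 rad  (haversine)
θ₁₃ = bearing DH5→PM8 = 91.226°,  θ₁₂ = bearing DH5→MET7 = 20.241°
dₓₜ = R·arcsin(sin δ₁₃ · sin(θ₁₃ − θ₁₂)) = 6367·arcsin(0.05190·sin(70.986°)) = 312.536 km
|dₓₜ| = 312.536 km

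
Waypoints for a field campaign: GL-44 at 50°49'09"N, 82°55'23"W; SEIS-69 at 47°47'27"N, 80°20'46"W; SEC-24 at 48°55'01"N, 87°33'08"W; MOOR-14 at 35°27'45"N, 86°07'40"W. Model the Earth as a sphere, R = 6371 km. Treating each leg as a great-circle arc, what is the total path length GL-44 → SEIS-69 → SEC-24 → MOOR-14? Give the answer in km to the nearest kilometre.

2432 km

GL-44: φ = +50.81917°, λ = -82.92306°
SEIS-69: φ = +47.79083°, λ = -80.34611°
SEC-24: φ = +48.91694°, λ = -87.55222°
MOOR-14: φ = +35.46250°, λ = -86.12778°
GL-44→SEIS-69: c = 0.060436 rad, d = 385.04 km
SEIS-69→SEC-24: c = 0.085822 rad, d = 546.77 km
SEC-24→MOOR-14: c = 0.235534 rad, d = 1500.59 km
Total = 385.04 + 546.77 + 1500.59 = 2432.39 km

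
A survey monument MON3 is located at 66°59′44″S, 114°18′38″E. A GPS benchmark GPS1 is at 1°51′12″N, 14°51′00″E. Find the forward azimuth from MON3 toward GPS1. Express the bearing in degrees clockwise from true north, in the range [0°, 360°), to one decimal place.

MON3: φ = -66.99556°, λ = +114.31056°
GPS1: φ = +1.85333°, λ = +14.85000°
Δλ = -99.4606°
y = sin Δλ · cos φ₂ = -0.985883
x = cos φ₁ sin φ₂ − sin φ₁ cos φ₂ cos Δλ = -0.138579
θ = atan2(y, x) = -98.0013° → 261.9987° (mod 360°)

262.0°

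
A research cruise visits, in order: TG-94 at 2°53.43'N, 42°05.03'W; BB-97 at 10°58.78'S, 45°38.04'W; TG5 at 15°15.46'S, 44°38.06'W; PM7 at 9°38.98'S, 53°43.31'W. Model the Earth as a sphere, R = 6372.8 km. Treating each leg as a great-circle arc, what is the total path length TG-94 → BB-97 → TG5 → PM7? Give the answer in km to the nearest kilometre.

3247 km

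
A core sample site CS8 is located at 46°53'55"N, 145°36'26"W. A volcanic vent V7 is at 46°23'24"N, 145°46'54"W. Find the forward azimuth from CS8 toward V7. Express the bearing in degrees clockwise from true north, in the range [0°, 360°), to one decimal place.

193.3°

CS8: φ = +46.89861°, λ = -145.60722°
V7: φ = +46.39000°, λ = -145.78167°
Δλ = -0.1744°
y = sin Δλ · cos φ₂ = -0.002100
x = cos φ₁ sin φ₂ − sin φ₁ cos φ₂ cos Δλ = -0.008874
θ = atan2(y, x) = -166.6867° → 193.3133° (mod 360°)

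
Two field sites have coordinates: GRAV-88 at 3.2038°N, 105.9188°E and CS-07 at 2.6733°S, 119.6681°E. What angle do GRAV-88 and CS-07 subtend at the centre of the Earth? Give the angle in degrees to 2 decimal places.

Δφ = -5.8771°,  Δλ = 13.7493°
a = sin²(Δφ/2) + cos φ₁ cos φ₂ sin²(Δλ/2) = 0.016918
c = 2·arcsin(√a) = 0.260875 rad = 14.9470°

14.95°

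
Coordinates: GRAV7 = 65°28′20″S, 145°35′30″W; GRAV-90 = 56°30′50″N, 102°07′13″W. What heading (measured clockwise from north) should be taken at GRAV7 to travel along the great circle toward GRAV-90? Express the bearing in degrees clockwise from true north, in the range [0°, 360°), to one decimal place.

28.1°

GRAV7: φ = -65.47222°, λ = -145.59167°
GRAV-90: φ = +56.51389°, λ = -102.12028°
Δλ = 43.4714°
y = sin Δλ · cos φ₂ = 0.379589
x = cos φ₁ sin φ₂ − sin φ₁ cos φ₂ cos Δλ = 0.710502
θ = atan2(y, x) = 28.1136° → 28.1136° (mod 360°)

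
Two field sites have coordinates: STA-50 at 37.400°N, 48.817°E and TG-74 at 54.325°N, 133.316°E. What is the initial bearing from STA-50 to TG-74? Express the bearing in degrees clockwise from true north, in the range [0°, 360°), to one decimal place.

43.5°

Δλ = 84.4990°
y = sin Δλ · cos φ₂ = 0.580501
x = cos φ₁ sin φ₂ − sin φ₁ cos φ₂ cos Δλ = 0.611377
θ = atan2(y, x) = 43.5161° → 43.5161° (mod 360°)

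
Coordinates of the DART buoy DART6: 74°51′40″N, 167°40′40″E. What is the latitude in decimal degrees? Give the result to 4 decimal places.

74.8611°N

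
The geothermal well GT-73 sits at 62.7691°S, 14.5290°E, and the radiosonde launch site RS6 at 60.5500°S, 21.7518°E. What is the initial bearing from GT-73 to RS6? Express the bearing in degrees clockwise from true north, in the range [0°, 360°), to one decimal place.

60.3°

Δλ = 7.2228°
y = sin Δλ · cos φ₂ = 0.061816
x = cos φ₁ sin φ₂ − sin φ₁ cos φ₂ cos Δλ = 0.035252
θ = atan2(y, x) = 60.3051° → 60.3051° (mod 360°)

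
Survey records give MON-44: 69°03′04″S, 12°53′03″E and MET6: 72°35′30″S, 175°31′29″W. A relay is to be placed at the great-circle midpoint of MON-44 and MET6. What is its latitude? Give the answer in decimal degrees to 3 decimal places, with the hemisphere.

87.709°S

MON-44: φ = -69.05111°, λ = +12.88417°
MET6: φ = -72.59167°, λ = -175.52472°
Bx = cos φ₂ cos Δλ = -0.295963,  By = cos φ₂ sin Δλ = 0.043751
φₘ = atan2(sin φ₁ + sin φ₂, √((cos φ₁ + Bx)² + By²)) = -87.70912°
λₘ = λ₁ + atan2(By, cos φ₁ + Bx) = 48.28061°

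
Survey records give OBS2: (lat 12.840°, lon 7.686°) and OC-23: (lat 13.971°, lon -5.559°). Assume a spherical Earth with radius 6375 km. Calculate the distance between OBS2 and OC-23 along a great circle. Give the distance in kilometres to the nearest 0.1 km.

1438.9 km

Δφ = 1.1310°,  Δλ = -13.2450°
a = sin²(Δφ/2) + cos φ₁ cos φ₂ sin²(Δλ/2) = 0.012682
c = 2·arcsin(√a) = 0.225704 rad = 12.9319°
d = R·c = 6375 × 0.225704 = 1438.9 km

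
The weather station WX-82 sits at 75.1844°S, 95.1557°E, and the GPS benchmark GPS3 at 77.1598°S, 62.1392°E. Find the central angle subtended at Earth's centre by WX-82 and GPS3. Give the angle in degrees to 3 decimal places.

8.016°

Δφ = -1.9754°,  Δλ = -33.0165°
a = sin²(Δφ/2) + cos φ₁ cos φ₂ sin²(Δλ/2) = 0.004886
c = 2·arcsin(√a) = 0.139907 rad = 8.0161°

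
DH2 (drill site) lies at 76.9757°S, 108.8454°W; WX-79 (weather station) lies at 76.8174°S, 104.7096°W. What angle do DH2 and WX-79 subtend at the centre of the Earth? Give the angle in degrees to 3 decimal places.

Δφ = 0.1583°,  Δλ = 4.1358°
a = sin²(Δφ/2) + cos φ₁ cos φ₂ sin²(Δλ/2) = 0.000069
c = 2·arcsin(√a) = 0.016593 rad = 0.9507°

0.951°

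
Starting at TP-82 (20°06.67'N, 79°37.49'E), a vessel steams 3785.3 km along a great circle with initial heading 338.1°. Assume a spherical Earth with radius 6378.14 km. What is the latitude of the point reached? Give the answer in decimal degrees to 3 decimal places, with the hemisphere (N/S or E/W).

50.561°N

TP-82: φ = +20.11117°, λ = +79.62483°
δ = d/R = 3785.3/6378.14 = 0.593480 rad
φ₂ = arcsin(sin φ₁ cos δ + cos φ₁ sin δ cos θ)
   = arcsin(0.34384·0.82900 + 0.93903·0.55925·0.92784) = 50.56080°
λ₂ = λ₁ + atan2(sin θ sin δ cos φ₁, cos δ − sin φ₁ sin φ₂) = 60.45561°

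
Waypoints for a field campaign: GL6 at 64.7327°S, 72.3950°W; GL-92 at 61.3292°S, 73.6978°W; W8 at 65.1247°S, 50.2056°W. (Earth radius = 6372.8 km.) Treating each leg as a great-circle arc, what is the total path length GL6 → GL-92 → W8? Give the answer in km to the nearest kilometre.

1626 km

GL6→GL-92: c = 0.060287 rad, d = 384.20 km
GL-92→W8: c = 0.194838 rad, d = 1241.66 km
Total = 384.20 + 1241.66 = 1625.86 km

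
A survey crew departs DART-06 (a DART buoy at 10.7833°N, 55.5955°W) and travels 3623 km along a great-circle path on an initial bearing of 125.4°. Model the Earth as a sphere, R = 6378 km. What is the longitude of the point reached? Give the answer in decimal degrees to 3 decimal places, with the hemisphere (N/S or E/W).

δ = d/R = 3623/6378 = 0.568046 rad
φ₂ = arcsin(sin φ₁ cos δ + cos φ₁ sin δ cos θ)
   = arcsin(0.18709·0.84295 + 0.98234·0.53799·-0.57928) = -8.53594°
λ₂ = λ₁ + atan2(sin θ sin δ cos φ₁, cos δ − sin φ₁ sin φ₂) = -29.27195°

29.272°W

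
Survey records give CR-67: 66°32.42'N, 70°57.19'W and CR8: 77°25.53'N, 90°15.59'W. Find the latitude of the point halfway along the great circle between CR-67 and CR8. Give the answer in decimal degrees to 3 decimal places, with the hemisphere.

72.201°N

CR-67: φ = +66.54033°, λ = -70.95317°
CR8: φ = +77.42550°, λ = -90.25983°
Bx = cos φ₂ cos Δλ = 0.205465,  By = cos φ₂ sin Δλ = -0.071980
φₘ = atan2(sin φ₁ + sin φ₂, √((cos φ₁ + Bx)² + By²)) = 72.20120°
λₘ = λ₁ + atan2(By, cos φ₁ + Bx) = -77.75397°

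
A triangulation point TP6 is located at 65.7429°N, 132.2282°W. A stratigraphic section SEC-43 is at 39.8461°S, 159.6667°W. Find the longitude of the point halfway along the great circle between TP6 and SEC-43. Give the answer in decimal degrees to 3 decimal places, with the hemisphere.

Bx = cos φ₂ cos Δλ = 0.681399,  By = cos φ₂ sin Δλ = -0.353785
φₘ = atan2(sin φ₁ + sin φ₂, √((cos φ₁ + Bx)² + By²)) = 13.28035°
λₘ = λ₁ + atan2(By, cos φ₁ + Bx) = -150.17587°

150.176°W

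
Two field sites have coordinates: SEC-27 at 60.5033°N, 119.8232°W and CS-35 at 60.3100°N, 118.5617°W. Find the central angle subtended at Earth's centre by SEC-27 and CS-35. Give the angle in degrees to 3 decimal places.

Δφ = -0.1933°,  Δλ = 1.2615°
a = sin²(Δφ/2) + cos φ₁ cos φ₂ sin²(Δλ/2) = 0.000032
c = 2·arcsin(√a) = 0.011384 rad = 0.6523°

0.652°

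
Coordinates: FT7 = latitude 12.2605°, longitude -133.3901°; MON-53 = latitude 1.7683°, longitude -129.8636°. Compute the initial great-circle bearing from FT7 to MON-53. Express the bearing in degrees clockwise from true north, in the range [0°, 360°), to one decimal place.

Δλ = 3.5265°
y = sin Δλ · cos φ₂ = 0.061481
x = cos φ₁ sin φ₂ − sin φ₁ cos φ₂ cos Δλ = -0.181700
θ = atan2(y, x) = 161.3060° → 161.3060° (mod 360°)

161.3°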